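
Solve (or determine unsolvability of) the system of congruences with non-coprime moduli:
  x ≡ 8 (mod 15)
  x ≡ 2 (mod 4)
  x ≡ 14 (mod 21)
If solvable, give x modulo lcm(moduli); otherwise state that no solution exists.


Moduli 15, 4, 21 are not pairwise coprime, so CRT works modulo lcm(m_i) when all pairwise compatibility conditions hold.
Pairwise compatibility: gcd(m_i, m_j) must divide a_i - a_j for every pair.
Merge one congruence at a time:
  Start: x ≡ 8 (mod 15).
  Combine with x ≡ 2 (mod 4): gcd(15, 4) = 1; 2 - 8 = -6, which IS divisible by 1, so compatible.
    Write x = 8 + 15·t and substitute into x ≡ 2 (mod 4): 15·t ≡ 2 − 8 = -6 (mod 4).
    Reduce coefficients mod 4: 3·t ≡ 2 (mod 4).
    The inverse of 3 mod 4 is 3 (since 3·3 = 9 = 2·4 + 1), so t ≡ 3·2 = 6 ≡ 2 (mod 4).
    Then x = 8 + 15·2 = 38, valid modulo lcm(15, 4) = 60: x ≡ 38 (mod 60).
  Combine with x ≡ 14 (mod 21): gcd(60, 21) = 3; 14 - 38 = -24, which IS divisible by 3, so compatible.
    Write x = 38 + 60·t and substitute into x ≡ 14 (mod 21): 60·t ≡ 14 − 38 = -24 (mod 21).
    Divide the congruence (and modulus) by g = 3: 20·t ≡ -8 (mod 7).
    Reduce coefficients mod 7: 6·t ≡ 6 (mod 7).
    The inverse of 6 mod 7 is 6 (since 6·6 = 36 = 5·7 + 1), so t ≡ 6·6 = 36 ≡ 1 (mod 7).
    Then x = 38 + 60·1 = 98, valid modulo lcm(60, 21) = 420: x ≡ 98 (mod 420).
Verify: 98 mod 15 = 8, 98 mod 4 = 2, 98 mod 21 = 14.

x ≡ 98 (mod 420).


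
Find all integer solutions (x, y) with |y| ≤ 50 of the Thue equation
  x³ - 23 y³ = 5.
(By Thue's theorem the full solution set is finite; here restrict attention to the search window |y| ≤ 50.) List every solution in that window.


The equation is x³ - 23y³ = 5. For fixed y, x³ = 23·y³ + 5, so a solution requires the RHS to be a perfect cube.
Strategy: iterate y from -50 to 50, compute RHS = 23·y³ + 5, and check whether it is a (positive or negative) perfect cube.
Check small values of y:
  y = 0: RHS = 5 is not a perfect cube.
  y = 1: RHS = 28 is not a perfect cube.
  y = -1: RHS = -18 is not a perfect cube.
  y = 2: RHS = 189 is not a perfect cube.
  y = -2: RHS = -179 is not a perfect cube.
  y = 3: RHS = 626 is not a perfect cube.
  y = -3: RHS = -616 is not a perfect cube.
Continuing the search up to |y| = 50 finds no solutions either.
No (x, y) in the scanned range satisfies the equation.

No integer solutions with |y| ≤ 50.


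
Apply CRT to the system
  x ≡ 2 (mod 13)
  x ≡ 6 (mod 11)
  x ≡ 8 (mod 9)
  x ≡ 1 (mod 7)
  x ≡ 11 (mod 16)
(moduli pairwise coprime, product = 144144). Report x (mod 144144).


Product of moduli M = 13 · 11 · 9 · 7 · 16 = 144144.
Merge one congruence at a time:
  Start: x ≡ 2 (mod 13).
  Combine with x ≡ 6 (mod 11); new modulus lcm = 143.
    Write x = 2 + 13·t and substitute into x ≡ 6 (mod 11): 13·t ≡ 6 − 2 = 4 (mod 11).
    Reduce coefficients mod 11: 2·t ≡ 4 (mod 11).
    The inverse of 2 mod 11 is 6 (since 2·6 = 12 = 1·11 + 1), so t ≡ 6·4 = 24 ≡ 2 (mod 11).
    Then x = 2 + 13·2 = 28, valid modulo lcm(13, 11) = 143: x ≡ 28 (mod 143).
  Combine with x ≡ 8 (mod 9); new modulus lcm = 1287.
    Write x = 28 + 143·t and substitute into x ≡ 8 (mod 9): 143·t ≡ 8 − 28 = -20 (mod 9).
    Reduce coefficients mod 9: 8·t ≡ 7 (mod 9).
    The inverse of 8 mod 9 is 8 (since 8·8 = 64 = 7·9 + 1), so t ≡ 8·7 = 56 ≡ 2 (mod 9).
    Then x = 28 + 143·2 = 314, valid modulo lcm(143, 9) = 1287: x ≡ 314 (mod 1287).
  Combine with x ≡ 1 (mod 7); new modulus lcm = 9009.
    Write x = 314 + 1287·t and substitute into x ≡ 1 (mod 7): 1287·t ≡ 1 − 314 = -313 (mod 7).
    Reduce coefficients mod 7: 6·t ≡ 2 (mod 7).
    The inverse of 6 mod 7 is 6 (since 6·6 = 36 = 5·7 + 1), so t ≡ 6·2 = 12 ≡ 5 (mod 7).
    Then x = 314 + 1287·5 = 6749, valid modulo lcm(1287, 7) = 9009: x ≡ 6749 (mod 9009).
  Combine with x ≡ 11 (mod 16); new modulus lcm = 144144.
    Write x = 6749 + 9009·t and substitute into x ≡ 11 (mod 16): 9009·t ≡ 11 − 6749 = -6738 (mod 16).
    Reduce coefficients mod 16: 1·t ≡ 14 (mod 16).
    So t ≡ 14 (mod 16).
    Then x = 6749 + 9009·14 = 132875, valid modulo lcm(9009, 16) = 144144: x ≡ 132875 (mod 144144).
Verify against each original: 132875 mod 13 = 2, 132875 mod 11 = 6, 132875 mod 9 = 8, 132875 mod 7 = 1, 132875 mod 16 = 11.

x ≡ 132875 (mod 144144).


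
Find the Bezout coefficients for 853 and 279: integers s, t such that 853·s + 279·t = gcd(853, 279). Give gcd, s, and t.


Euclidean algorithm on (853, 279) — divide until remainder is 0:
  853 = 3 · 279 + 16
  279 = 17 · 16 + 7
  16 = 2 · 7 + 2
  7 = 3 · 2 + 1
  2 = 2 · 1 + 0
gcd(853, 279) = 1.
Track Bezout coefficients alongside the remainders: start with r₀ = 853 = a·1 + b·0 (s = 1, t = 0) and r₁ = 279 = a·0 + b·1 (s = 0, t = 1); each new remainder r_{k+1} = r_{k-1} − q_k·r_k inherits s_{k+1} = s_{k-1} − q_k·s_k, t_{k+1} = t_{k-1} − q_k·t_k, so r_k = a·s_k + b·t_k at every step:
  q = 3: r = 16, s = 1 − 3·0 = 1, t = 0 − 3·1 = -3  (check: 853·1 + 279·(-3) = 16)
  q = 17: r = 7, s = 0 − 17·1 = -17, t = 1 − 17·(-3) = 52  (check: 853·(-17) + 279·52 = 7)
  q = 2: r = 2, s = 1 − 2·(-17) = 35, t = -3 − 2·52 = -107  (check: 853·35 + 279·(-107) = 2)
  q = 3: r = 1, s = -17 − 3·35 = -122, t = 52 − 3·(-107) = 373  (check: 853·(-122) + 279·373 = 1)
The row with r = 1 (the gcd) gives the Bezout coefficients s = -122, t = 373.
Result: 853 · (-122) + 279 · (373) = 1.

gcd(853, 279) = 1; s = -122, t = 373 (check: 853·(-122) + 279·373 = 1).


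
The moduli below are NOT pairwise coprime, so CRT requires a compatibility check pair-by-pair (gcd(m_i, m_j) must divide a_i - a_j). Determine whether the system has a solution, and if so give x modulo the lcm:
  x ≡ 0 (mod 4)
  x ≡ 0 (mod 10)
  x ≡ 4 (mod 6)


Moduli 4, 10, 6 are not pairwise coprime, so CRT works modulo lcm(m_i) when all pairwise compatibility conditions hold.
Pairwise compatibility: gcd(m_i, m_j) must divide a_i - a_j for every pair.
Merge one congruence at a time:
  Start: x ≡ 0 (mod 4).
  Combine with x ≡ 0 (mod 10): gcd(4, 10) = 2; 0 - 0 = 0, which IS divisible by 2, so compatible.
    Write x = 0 + 4·t and substitute into x ≡ 0 (mod 10): 4·t ≡ 0 − 0 = 0 (mod 10).
    Divide the congruence (and modulus) by g = 2: 2·t ≡ 0 (mod 5).
    The inverse of 2 mod 5 is 3 (since 2·3 = 6 = 1·5 + 1), so t ≡ 3·0 = 0 ≡ 0 (mod 5).
    Then x = 0 + 4·0 = 0, valid modulo lcm(4, 10) = 20: x ≡ 0 (mod 20).
  Combine with x ≡ 4 (mod 6): gcd(20, 6) = 2; 4 - 0 = 4, which IS divisible by 2, so compatible.
    Write x = 0 + 20·t and substitute into x ≡ 4 (mod 6): 20·t ≡ 4 − 0 = 4 (mod 6).
    Divide the congruence (and modulus) by g = 2: 10·t ≡ 2 (mod 3).
    Reduce coefficients mod 3: 1·t ≡ 2 (mod 3).
    So t ≡ 2 (mod 3).
    Then x = 0 + 20·2 = 40, valid modulo lcm(20, 6) = 60: x ≡ 40 (mod 60).
Verify: 40 mod 4 = 0, 40 mod 10 = 0, 40 mod 6 = 4.

x ≡ 40 (mod 60).


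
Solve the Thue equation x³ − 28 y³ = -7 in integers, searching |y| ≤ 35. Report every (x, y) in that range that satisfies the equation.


The equation is x³ - 28y³ = -7. For fixed y, x³ = 28·y³ − 7, so a solution requires the RHS to be a perfect cube.
Strategy: iterate y from -35 to 35, compute RHS = 28·y³ − 7, and check whether it is a (positive or negative) perfect cube.
Check small values of y:
  y = 0: RHS = -7 is not a perfect cube.
  y = 1: RHS = 21 is not a perfect cube.
  y = -1: RHS = -35 is not a perfect cube.
  y = 2: RHS = 217 is not a perfect cube.
  y = -2: RHS = -231 is not a perfect cube.
  y = 3: RHS = 749 is not a perfect cube.
  y = -3: RHS = -763 is not a perfect cube.
Continuing the search up to |y| = 35 finds no solutions either.
No (x, y) in the scanned range satisfies the equation.

No integer solutions with |y| ≤ 35.


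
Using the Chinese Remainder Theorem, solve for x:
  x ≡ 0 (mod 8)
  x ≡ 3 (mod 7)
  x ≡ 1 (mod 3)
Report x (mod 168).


Moduli 8, 7, 3 are pairwise coprime; by CRT there is a unique solution modulo M = 8 · 7 · 3 = 168.
Solve pairwise, accumulating the modulus:
  Start with x ≡ 0 (mod 8).
  Combine with x ≡ 3 (mod 7): since gcd(8, 7) = 1, we get a unique residue mod 56.
    Write x = 0 + 8·t and substitute into x ≡ 3 (mod 7): 8·t ≡ 3 − 0 = 3 (mod 7).
    Reduce coefficients mod 7: 1·t ≡ 3 (mod 7).
    So t ≡ 3 (mod 7).
    Then x = 0 + 8·3 = 24, valid modulo lcm(8, 7) = 56: x ≡ 24 (mod 56).
  Combine with x ≡ 1 (mod 3): since gcd(56, 3) = 1, we get a unique residue mod 168.
    Write x = 24 + 56·t and substitute into x ≡ 1 (mod 3): 56·t ≡ 1 − 24 = -23 (mod 3).
    Reduce coefficients mod 3: 2·t ≡ 1 (mod 3).
    The inverse of 2 mod 3 is 2 (since 2·2 = 4 = 1·3 + 1), so t ≡ 2·1 = 2 ≡ 2 (mod 3).
    Then x = 24 + 56·2 = 136, valid modulo lcm(56, 3) = 168: x ≡ 136 (mod 168).
Verify: 136 mod 8 = 0 ✓, 136 mod 7 = 3 ✓, 136 mod 3 = 1 ✓.

x ≡ 136 (mod 168).


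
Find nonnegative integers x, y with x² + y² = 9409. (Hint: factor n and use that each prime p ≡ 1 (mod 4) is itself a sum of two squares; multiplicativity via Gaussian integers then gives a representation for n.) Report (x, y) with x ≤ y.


Step 1: Factor n = 9409 = 97^2.
Step 2: Check the mod-4 condition on each prime factor: 97 ≡ 1 (mod 4), exponent 2.
All primes ≡ 3 (mod 4) appear to even exponent (or don't appear), so by the two-squares theorem n IS expressible as a sum of two squares.
Step 3: Build a representation. Here n = 97 · 97 is a product of primes ≡ 1 (mod 4). Each prime p ≡ 1 (mod 4) is itself a sum of two squares; find a² by testing p − a² for a perfect square:
  97: 97 − 1² = 96, 97 − 2² = 93, 97 − 3² = 88, 97 − 4² = 81 = 9² ⇒ 97 = 4² + 9².
  Combine using the Brahmagupta–Fibonacci identity (a² + b²)(c² + d²) = (ac − bd)² + (ad + bc)² = (ac + bd)² + (ad − bc)²:
  97 · 97 = 9409: from (4² + 9²)(4² + 9²), take (4·4 − 9·9, 4·9 + 9·4) = (16 − 81, 36 + 36) = (-65, 72); dropping signs (only squares matter) gives (65, 72); check 65² + 72² = 4225 + 5184 = 9409 ✓.
Step 4: Order so x ≤ y and verify: 65² + 72² = 4225 + 5184 = 9409 = n. ✓

n = 9409 = 65² + 72² (one valid representation with x ≤ y).


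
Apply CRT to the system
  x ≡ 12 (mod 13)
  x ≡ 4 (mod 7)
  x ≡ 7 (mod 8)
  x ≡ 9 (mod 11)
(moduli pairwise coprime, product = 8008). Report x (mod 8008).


Product of moduli M = 13 · 7 · 8 · 11 = 8008.
Merge one congruence at a time:
  Start: x ≡ 12 (mod 13).
  Combine with x ≡ 4 (mod 7); new modulus lcm = 91.
    Write x = 12 + 13·t and substitute into x ≡ 4 (mod 7): 13·t ≡ 4 − 12 = -8 (mod 7).
    Reduce coefficients mod 7: 6·t ≡ 6 (mod 7).
    The inverse of 6 mod 7 is 6 (since 6·6 = 36 = 5·7 + 1), so t ≡ 6·6 = 36 ≡ 1 (mod 7).
    Then x = 12 + 13·1 = 25, valid modulo lcm(13, 7) = 91: x ≡ 25 (mod 91).
  Combine with x ≡ 7 (mod 8); new modulus lcm = 728.
    Write x = 25 + 91·t and substitute into x ≡ 7 (mod 8): 91·t ≡ 7 − 25 = -18 (mod 8).
    Reduce coefficients mod 8: 3·t ≡ 6 (mod 8).
    The inverse of 3 mod 8 is 3 (since 3·3 = 9 = 1·8 + 1), so t ≡ 3·6 = 18 ≡ 2 (mod 8).
    Then x = 25 + 91·2 = 207, valid modulo lcm(91, 8) = 728: x ≡ 207 (mod 728).
  Combine with x ≡ 9 (mod 11); new modulus lcm = 8008.
    Write x = 207 + 728·t and substitute into x ≡ 9 (mod 11): 728·t ≡ 9 − 207 = -198 (mod 11).
    Reduce coefficients mod 11: 2·t ≡ 0 (mod 11).
    The inverse of 2 mod 11 is 6 (since 2·6 = 12 = 1·11 + 1), so t ≡ 6·0 = 0 ≡ 0 (mod 11).
    Then x = 207 + 728·0 = 207, valid modulo lcm(728, 11) = 8008: x ≡ 207 (mod 8008).
Verify against each original: 207 mod 13 = 12, 207 mod 7 = 4, 207 mod 8 = 7, 207 mod 11 = 9.

x ≡ 207 (mod 8008).


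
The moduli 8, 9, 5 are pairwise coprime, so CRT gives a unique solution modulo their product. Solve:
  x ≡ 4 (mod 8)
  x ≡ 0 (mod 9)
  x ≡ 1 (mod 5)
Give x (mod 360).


Moduli 8, 9, 5 are pairwise coprime; by CRT there is a unique solution modulo M = 8 · 9 · 5 = 360.
Solve pairwise, accumulating the modulus:
  Start with x ≡ 4 (mod 8).
  Combine with x ≡ 0 (mod 9): since gcd(8, 9) = 1, we get a unique residue mod 72.
    Write x = 4 + 8·t and substitute into x ≡ 0 (mod 9): 8·t ≡ 0 − 4 = -4 (mod 9).
    Reduce coefficients mod 9: 8·t ≡ 5 (mod 9).
    The inverse of 8 mod 9 is 8 (since 8·8 = 64 = 7·9 + 1), so t ≡ 8·5 = 40 ≡ 4 (mod 9).
    Then x = 4 + 8·4 = 36, valid modulo lcm(8, 9) = 72: x ≡ 36 (mod 72).
  Combine with x ≡ 1 (mod 5): since gcd(72, 5) = 1, we get a unique residue mod 360.
    Write x = 36 + 72·t and substitute into x ≡ 1 (mod 5): 72·t ≡ 1 − 36 = -35 (mod 5).
    Reduce coefficients mod 5: 2·t ≡ 0 (mod 5).
    The inverse of 2 mod 5 is 3 (since 2·3 = 6 = 1·5 + 1), so t ≡ 3·0 = 0 ≡ 0 (mod 5).
    Then x = 36 + 72·0 = 36, valid modulo lcm(72, 5) = 360: x ≡ 36 (mod 360).
Verify: 36 mod 8 = 4 ✓, 36 mod 9 = 0 ✓, 36 mod 5 = 1 ✓.

x ≡ 36 (mod 360).


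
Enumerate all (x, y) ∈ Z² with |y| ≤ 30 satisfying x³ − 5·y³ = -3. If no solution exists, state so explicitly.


The equation is x³ - 5y³ = -3. For fixed y, x³ = 5·y³ − 3, so a solution requires the RHS to be a perfect cube.
Strategy: iterate y from -30 to 30, compute RHS = 5·y³ − 3, and check whether it is a (positive or negative) perfect cube.
Check small values of y:
  y = 0: RHS = -3 is not a perfect cube.
  y = 1: RHS = 2 is not a perfect cube.
  y = -1: RHS = -8 = (-2)³ ⇒ x = -2 works.
  y = 2: RHS = 37 is not a perfect cube.
  y = -2: RHS = -43 is not a perfect cube.
  y = 3: RHS = 132 is not a perfect cube.
  y = -3: RHS = -138 is not a perfect cube.
Continuing the search up to |y| = 30 finds no further solutions beyond those listed.
Collected solutions: (-2, -1).

Solutions (with |y| ≤ 30): (-2, -1).


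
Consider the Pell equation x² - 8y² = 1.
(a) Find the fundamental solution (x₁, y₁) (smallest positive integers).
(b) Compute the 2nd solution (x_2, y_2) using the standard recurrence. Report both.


Step 1: Find the fundamental solution (x₁, y₁) of x² - 8y² = 1.
  Expand √8 as a continued fraction. a₀ = ⌊√8⌋ = 2; iterate m_{k+1} = d_k·a_k − m_k, d_{k+1} = (8 − m_{k+1}²)/d_k, a_{k+1} = ⌊(a₀ + m_{k+1})/d_{k+1}⌋ (starting m₀ = 0, d₀ = 1), with convergents p_k = a_k·p_{k-1} + p_{k-2}, q_k = a_k·q_{k-1} + q_{k-2} (p₋₁ = 1, q₋₁ = 0):
  k = 0: a₀ = 2; p₀/q₀ = 2/1; p₀² − 8·q₀² = 4 − 8 = -4.
  k = 1: m = 2, d = 4, a = ⌊(2 + 2)/4⌋ = 1; p/q = (1·2 + 1)/(1·1 + 0) = 3/1; p² − 8·q² = 9 − 8 = 1.
  The first convergent with p² − 8·q² = 1 gives the fundamental solution (x₁, y₁) = (3, 1).
Step 2: Apply the recurrence (x_{n+1}, y_{n+1}) = (x₁x_n + 8y₁y_n, x₁y_n + y₁x_n) repeatedly.
  From (x_1, y_1) = (3, 1): x_2 = 3·3 + 8·1·1 = 17; y_2 = 3·1 + 1·3 = 6.
Step 3: Verify x_2² - 8·y_2² = 289 - 288 = 1 (should be 1). ✓

(x_1, y_1) = (3, 1); (x_2, y_2) = (17, 6).


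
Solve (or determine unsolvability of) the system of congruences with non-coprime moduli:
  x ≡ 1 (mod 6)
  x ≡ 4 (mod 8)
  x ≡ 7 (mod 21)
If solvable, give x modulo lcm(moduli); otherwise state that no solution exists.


Moduli 6, 8, 21 are not pairwise coprime, so CRT works modulo lcm(m_i) when all pairwise compatibility conditions hold.
Pairwise compatibility: gcd(m_i, m_j) must divide a_i - a_j for every pair.
Merge one congruence at a time:
  Start: x ≡ 1 (mod 6).
  Combine with x ≡ 4 (mod 8): gcd(6, 8) = 2, and 4 - 1 = 3 is NOT divisible by 2.
    ⇒ system is inconsistent (no integer solution).

No solution (the system is inconsistent).


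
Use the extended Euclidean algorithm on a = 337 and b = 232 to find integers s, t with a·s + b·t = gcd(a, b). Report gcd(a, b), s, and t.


Euclidean algorithm on (337, 232) — divide until remainder is 0:
  337 = 1 · 232 + 105
  232 = 2 · 105 + 22
  105 = 4 · 22 + 17
  22 = 1 · 17 + 5
  17 = 3 · 5 + 2
  5 = 2 · 2 + 1
  2 = 2 · 1 + 0
gcd(337, 232) = 1.
Track Bezout coefficients alongside the remainders: start with r₀ = 337 = a·1 + b·0 (s = 1, t = 0) and r₁ = 232 = a·0 + b·1 (s = 0, t = 1); each new remainder r_{k+1} = r_{k-1} − q_k·r_k inherits s_{k+1} = s_{k-1} − q_k·s_k, t_{k+1} = t_{k-1} − q_k·t_k, so r_k = a·s_k + b·t_k at every step:
  q = 1: r = 105, s = 1 − 1·0 = 1, t = 0 − 1·1 = -1  (check: 337·1 + 232·(-1) = 105)
  q = 2: r = 22, s = 0 − 2·1 = -2, t = 1 − 2·(-1) = 3  (check: 337·(-2) + 232·3 = 22)
  q = 4: r = 17, s = 1 − 4·(-2) = 9, t = -1 − 4·3 = -13  (check: 337·9 + 232·(-13) = 17)
  q = 1: r = 5, s = -2 − 1·9 = -11, t = 3 − 1·(-13) = 16  (check: 337·(-11) + 232·16 = 5)
  q = 3: r = 2, s = 9 − 3·(-11) = 42, t = -13 − 3·16 = -61  (check: 337·42 + 232·(-61) = 2)
  q = 2: r = 1, s = -11 − 2·42 = -95, t = 16 − 2·(-61) = 138  (check: 337·(-95) + 232·138 = 1)
The row with r = 1 (the gcd) gives the Bezout coefficients s = -95, t = 138.
Result: 337 · (-95) + 232 · (138) = 1.

gcd(337, 232) = 1; s = -95, t = 138 (check: 337·(-95) + 232·138 = 1).


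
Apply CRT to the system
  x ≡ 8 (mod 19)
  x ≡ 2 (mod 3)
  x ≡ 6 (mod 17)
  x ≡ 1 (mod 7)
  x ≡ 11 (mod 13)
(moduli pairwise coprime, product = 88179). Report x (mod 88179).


Product of moduli M = 19 · 3 · 17 · 7 · 13 = 88179.
Merge one congruence at a time:
  Start: x ≡ 8 (mod 19).
  Combine with x ≡ 2 (mod 3); new modulus lcm = 57.
    Write x = 8 + 19·t and substitute into x ≡ 2 (mod 3): 19·t ≡ 2 − 8 = -6 (mod 3).
    Reduce coefficients mod 3: 1·t ≡ 0 (mod 3).
    So t ≡ 0 (mod 3).
    Then x = 8 + 19·0 = 8, valid modulo lcm(19, 3) = 57: x ≡ 8 (mod 57).
  Combine with x ≡ 6 (mod 17); new modulus lcm = 969.
    Write x = 8 + 57·t and substitute into x ≡ 6 (mod 17): 57·t ≡ 6 − 8 = -2 (mod 17).
    Reduce coefficients mod 17: 6·t ≡ 15 (mod 17).
    The inverse of 6 mod 17 is 3 (since 6·3 = 18 = 1·17 + 1), so t ≡ 3·15 = 45 ≡ 11 (mod 17).
    Then x = 8 + 57·11 = 635, valid modulo lcm(57, 17) = 969: x ≡ 635 (mod 969).
  Combine with x ≡ 1 (mod 7); new modulus lcm = 6783.
    Write x = 635 + 969·t and substitute into x ≡ 1 (mod 7): 969·t ≡ 1 − 635 = -634 (mod 7).
    Reduce coefficients mod 7: 3·t ≡ 3 (mod 7).
    The inverse of 3 mod 7 is 5 (since 3·5 = 15 = 2·7 + 1), so t ≡ 5·3 = 15 ≡ 1 (mod 7).
    Then x = 635 + 969·1 = 1604, valid modulo lcm(969, 7) = 6783: x ≡ 1604 (mod 6783).
  Combine with x ≡ 11 (mod 13); new modulus lcm = 88179.
    Write x = 1604 + 6783·t and substitute into x ≡ 11 (mod 13): 6783·t ≡ 11 − 1604 = -1593 (mod 13).
    Reduce coefficients mod 13: 10·t ≡ 6 (mod 13).
    The inverse of 10 mod 13 is 4 (since 10·4 = 40 = 3·13 + 1), so t ≡ 4·6 = 24 ≡ 11 (mod 13).
    Then x = 1604 + 6783·11 = 76217, valid modulo lcm(6783, 13) = 88179: x ≡ 76217 (mod 88179).
Verify against each original: 76217 mod 19 = 8, 76217 mod 3 = 2, 76217 mod 17 = 6, 76217 mod 7 = 1, 76217 mod 13 = 11.

x ≡ 76217 (mod 88179).


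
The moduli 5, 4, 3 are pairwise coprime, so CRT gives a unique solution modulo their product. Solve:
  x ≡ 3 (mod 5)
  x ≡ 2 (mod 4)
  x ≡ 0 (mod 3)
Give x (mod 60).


Moduli 5, 4, 3 are pairwise coprime; by CRT there is a unique solution modulo M = 5 · 4 · 3 = 60.
Solve pairwise, accumulating the modulus:
  Start with x ≡ 3 (mod 5).
  Combine with x ≡ 2 (mod 4): since gcd(5, 4) = 1, we get a unique residue mod 20.
    Write x = 3 + 5·t and substitute into x ≡ 2 (mod 4): 5·t ≡ 2 − 3 = -1 (mod 4).
    Reduce coefficients mod 4: 1·t ≡ 3 (mod 4).
    So t ≡ 3 (mod 4).
    Then x = 3 + 5·3 = 18, valid modulo lcm(5, 4) = 20: x ≡ 18 (mod 20).
  Combine with x ≡ 0 (mod 3): since gcd(20, 3) = 1, we get a unique residue mod 60.
    Write x = 18 + 20·t and substitute into x ≡ 0 (mod 3): 20·t ≡ 0 − 18 = -18 (mod 3).
    Reduce coefficients mod 3: 2·t ≡ 0 (mod 3).
    The inverse of 2 mod 3 is 2 (since 2·2 = 4 = 1·3 + 1), so t ≡ 2·0 = 0 ≡ 0 (mod 3).
    Then x = 18 + 20·0 = 18, valid modulo lcm(20, 3) = 60: x ≡ 18 (mod 60).
Verify: 18 mod 5 = 3 ✓, 18 mod 4 = 2 ✓, 18 mod 3 = 0 ✓.

x ≡ 18 (mod 60).


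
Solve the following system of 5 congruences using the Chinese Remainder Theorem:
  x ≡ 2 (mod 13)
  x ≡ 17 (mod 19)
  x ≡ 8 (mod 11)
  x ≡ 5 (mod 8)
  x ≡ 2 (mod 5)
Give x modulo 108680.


Product of moduli M = 13 · 19 · 11 · 8 · 5 = 108680.
Merge one congruence at a time:
  Start: x ≡ 2 (mod 13).
  Combine with x ≡ 17 (mod 19); new modulus lcm = 247.
    Write x = 2 + 13·t and substitute into x ≡ 17 (mod 19): 13·t ≡ 17 − 2 = 15 (mod 19).
    The inverse of 13 mod 19 is 3 (since 13·3 = 39 = 2·19 + 1), so t ≡ 3·15 = 45 ≡ 7 (mod 19).
    Then x = 2 + 13·7 = 93, valid modulo lcm(13, 19) = 247: x ≡ 93 (mod 247).
  Combine with x ≡ 8 (mod 11); new modulus lcm = 2717.
    Write x = 93 + 247·t and substitute into x ≡ 8 (mod 11): 247·t ≡ 8 − 93 = -85 (mod 11).
    Reduce coefficients mod 11: 5·t ≡ 3 (mod 11).
    The inverse of 5 mod 11 is 9 (since 5·9 = 45 = 4·11 + 1), so t ≡ 9·3 = 27 ≡ 5 (mod 11).
    Then x = 93 + 247·5 = 1328, valid modulo lcm(247, 11) = 2717: x ≡ 1328 (mod 2717).
  Combine with x ≡ 5 (mod 8); new modulus lcm = 21736.
    Write x = 1328 + 2717·t and substitute into x ≡ 5 (mod 8): 2717·t ≡ 5 − 1328 = -1323 (mod 8).
    Reduce coefficients mod 8: 5·t ≡ 5 (mod 8).
    The inverse of 5 mod 8 is 5 (since 5·5 = 25 = 3·8 + 1), so t ≡ 5·5 = 25 ≡ 1 (mod 8).
    Then x = 1328 + 2717·1 = 4045, valid modulo lcm(2717, 8) = 21736: x ≡ 4045 (mod 21736).
  Combine with x ≡ 2 (mod 5); new modulus lcm = 108680.
    Write x = 4045 + 21736·t and substitute into x ≡ 2 (mod 5): 21736·t ≡ 2 − 4045 = -4043 (mod 5).
    Reduce coefficients mod 5: 1·t ≡ 2 (mod 5).
    So t ≡ 2 (mod 5).
    Then x = 4045 + 21736·2 = 47517, valid modulo lcm(21736, 5) = 108680: x ≡ 47517 (mod 108680).
Verify against each original: 47517 mod 13 = 2, 47517 mod 19 = 17, 47517 mod 11 = 8, 47517 mod 8 = 5, 47517 mod 5 = 2.

x ≡ 47517 (mod 108680).


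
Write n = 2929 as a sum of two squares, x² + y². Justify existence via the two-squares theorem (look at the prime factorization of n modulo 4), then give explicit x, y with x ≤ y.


Step 1: Factor n = 2929 = 29 · 101.
Step 2: Check the mod-4 condition on each prime factor: 29 ≡ 1 (mod 4), exponent 1; 101 ≡ 1 (mod 4), exponent 1.
All primes ≡ 3 (mod 4) appear to even exponent (or don't appear), so by the two-squares theorem n IS expressible as a sum of two squares.
Step 3: Build a representation. Here n = 29 · 101 is a product of primes ≡ 1 (mod 4). Each prime p ≡ 1 (mod 4) is itself a sum of two squares; find a² by testing p − a² for a perfect square:
  29: 29 − 1² = 28, 29 − 2² = 25 = 5² ⇒ 29 = 2² + 5².
  101: 101 − 1² = 100 = 10² ⇒ 101 = 1² + 10².
  Combine using the Brahmagupta–Fibonacci identity (a² + b²)(c² + d²) = (ac − bd)² + (ad + bc)² = (ac + bd)² + (ad − bc)²:
  29 · 101 = 2929: from (2² + 5²)(1² + 10²), take (2·1 − 5·10, 2·10 + 5·1) = (2 − 50, 20 + 5) = (-48, 25); dropping signs (only squares matter) gives (48, 25); check 48² + 25² = 2304 + 625 = 2929 ✓.
Step 4: Order so x ≤ y and verify: 25² + 48² = 625 + 2304 = 2929 = n. ✓

n = 2929 = 25² + 48² (one valid representation with x ≤ y).


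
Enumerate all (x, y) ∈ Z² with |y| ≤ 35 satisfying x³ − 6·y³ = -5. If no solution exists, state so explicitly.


The equation is x³ - 6y³ = -5. For fixed y, x³ = 6·y³ − 5, so a solution requires the RHS to be a perfect cube.
Strategy: iterate y from -35 to 35, compute RHS = 6·y³ − 5, and check whether it is a (positive or negative) perfect cube.
Check small values of y:
  y = 0: RHS = -5 is not a perfect cube.
  y = 1: RHS = 1 = (1)³ ⇒ x = 1 works.
  y = -1: RHS = -11 is not a perfect cube.
  y = 2: RHS = 43 is not a perfect cube.
  y = -2: RHS = -53 is not a perfect cube.
  y = 3: RHS = 157 is not a perfect cube.
  y = -3: RHS = -167 is not a perfect cube.
Continuing the search up to |y| = 35 finds no further solutions beyond those listed.
Collected solutions: (1, 1).

Solutions (with |y| ≤ 35): (1, 1).


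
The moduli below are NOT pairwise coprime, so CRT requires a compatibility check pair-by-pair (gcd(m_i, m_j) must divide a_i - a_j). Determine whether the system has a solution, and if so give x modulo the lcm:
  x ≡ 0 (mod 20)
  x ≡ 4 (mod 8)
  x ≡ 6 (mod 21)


Moduli 20, 8, 21 are not pairwise coprime, so CRT works modulo lcm(m_i) when all pairwise compatibility conditions hold.
Pairwise compatibility: gcd(m_i, m_j) must divide a_i - a_j for every pair.
Merge one congruence at a time:
  Start: x ≡ 0 (mod 20).
  Combine with x ≡ 4 (mod 8): gcd(20, 8) = 4; 4 - 0 = 4, which IS divisible by 4, so compatible.
    Write x = 0 + 20·t and substitute into x ≡ 4 (mod 8): 20·t ≡ 4 − 0 = 4 (mod 8).
    Divide the congruence (and modulus) by g = 4: 5·t ≡ 1 (mod 2).
    Reduce coefficients mod 2: 1·t ≡ 1 (mod 2).
    So t ≡ 1 (mod 2).
    Then x = 0 + 20·1 = 20, valid modulo lcm(20, 8) = 40: x ≡ 20 (mod 40).
  Combine with x ≡ 6 (mod 21): gcd(40, 21) = 1; 6 - 20 = -14, which IS divisible by 1, so compatible.
    Write x = 20 + 40·t and substitute into x ≡ 6 (mod 21): 40·t ≡ 6 − 20 = -14 (mod 21).
    Reduce coefficients mod 21: 19·t ≡ 7 (mod 21).
    The inverse of 19 mod 21 is 10 (since 19·10 = 190 = 9·21 + 1), so t ≡ 10·7 = 70 ≡ 7 (mod 21).
    Then x = 20 + 40·7 = 300, valid modulo lcm(40, 21) = 840: x ≡ 300 (mod 840).
Verify: 300 mod 20 = 0, 300 mod 8 = 4, 300 mod 21 = 6.

x ≡ 300 (mod 840).


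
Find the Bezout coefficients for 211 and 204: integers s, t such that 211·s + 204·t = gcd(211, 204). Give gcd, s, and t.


Euclidean algorithm on (211, 204) — divide until remainder is 0:
  211 = 1 · 204 + 7
  204 = 29 · 7 + 1
  7 = 7 · 1 + 0
gcd(211, 204) = 1.
Track Bezout coefficients alongside the remainders: start with r₀ = 211 = a·1 + b·0 (s = 1, t = 0) and r₁ = 204 = a·0 + b·1 (s = 0, t = 1); each new remainder r_{k+1} = r_{k-1} − q_k·r_k inherits s_{k+1} = s_{k-1} − q_k·s_k, t_{k+1} = t_{k-1} − q_k·t_k, so r_k = a·s_k + b·t_k at every step:
  q = 1: r = 7, s = 1 − 1·0 = 1, t = 0 − 1·1 = -1  (check: 211·1 + 204·(-1) = 7)
  q = 29: r = 1, s = 0 − 29·1 = -29, t = 1 − 29·(-1) = 30  (check: 211·(-29) + 204·30 = 1)
The row with r = 1 (the gcd) gives the Bezout coefficients s = -29, t = 30.
Result: 211 · (-29) + 204 · (30) = 1.

gcd(211, 204) = 1; s = -29, t = 30 (check: 211·(-29) + 204·30 = 1).


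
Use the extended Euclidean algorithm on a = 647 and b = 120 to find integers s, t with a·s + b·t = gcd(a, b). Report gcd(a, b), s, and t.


Euclidean algorithm on (647, 120) — divide until remainder is 0:
  647 = 5 · 120 + 47
  120 = 2 · 47 + 26
  47 = 1 · 26 + 21
  26 = 1 · 21 + 5
  21 = 4 · 5 + 1
  5 = 5 · 1 + 0
gcd(647, 120) = 1.
Track Bezout coefficients alongside the remainders: start with r₀ = 647 = a·1 + b·0 (s = 1, t = 0) and r₁ = 120 = a·0 + b·1 (s = 0, t = 1); each new remainder r_{k+1} = r_{k-1} − q_k·r_k inherits s_{k+1} = s_{k-1} − q_k·s_k, t_{k+1} = t_{k-1} − q_k·t_k, so r_k = a·s_k + b·t_k at every step:
  q = 5: r = 47, s = 1 − 5·0 = 1, t = 0 − 5·1 = -5  (check: 647·1 + 120·(-5) = 47)
  q = 2: r = 26, s = 0 − 2·1 = -2, t = 1 − 2·(-5) = 11  (check: 647·(-2) + 120·11 = 26)
  q = 1: r = 21, s = 1 − 1·(-2) = 3, t = -5 − 1·11 = -16  (check: 647·3 + 120·(-16) = 21)
  q = 1: r = 5, s = -2 − 1·3 = -5, t = 11 − 1·(-16) = 27  (check: 647·(-5) + 120·27 = 5)
  q = 4: r = 1, s = 3 − 4·(-5) = 23, t = -16 − 4·27 = -124  (check: 647·23 + 120·(-124) = 1)
The row with r = 1 (the gcd) gives the Bezout coefficients s = 23, t = -124.
Result: 647 · (23) + 120 · (-124) = 1.

gcd(647, 120) = 1; s = 23, t = -124 (check: 647·23 + 120·(-124) = 1).


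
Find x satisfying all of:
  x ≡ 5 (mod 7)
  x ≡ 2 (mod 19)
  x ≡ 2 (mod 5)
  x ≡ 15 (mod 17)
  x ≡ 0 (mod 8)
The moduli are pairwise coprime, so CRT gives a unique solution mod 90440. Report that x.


Product of moduli M = 7 · 19 · 5 · 17 · 8 = 90440.
Merge one congruence at a time:
  Start: x ≡ 5 (mod 7).
  Combine with x ≡ 2 (mod 19); new modulus lcm = 133.
    Write x = 5 + 7·t and substitute into x ≡ 2 (mod 19): 7·t ≡ 2 − 5 = -3 (mod 19).
    Reduce coefficients mod 19: 7·t ≡ 16 (mod 19).
    The inverse of 7 mod 19 is 11 (since 7·11 = 77 = 4·19 + 1), so t ≡ 11·16 = 176 ≡ 5 (mod 19).
    Then x = 5 + 7·5 = 40, valid modulo lcm(7, 19) = 133: x ≡ 40 (mod 133).
  Combine with x ≡ 2 (mod 5); new modulus lcm = 665.
    Write x = 40 + 133·t and substitute into x ≡ 2 (mod 5): 133·t ≡ 2 − 40 = -38 (mod 5).
    Reduce coefficients mod 5: 3·t ≡ 2 (mod 5).
    The inverse of 3 mod 5 is 2 (since 3·2 = 6 = 1·5 + 1), so t ≡ 2·2 = 4 ≡ 4 (mod 5).
    Then x = 40 + 133·4 = 572, valid modulo lcm(133, 5) = 665: x ≡ 572 (mod 665).
  Combine with x ≡ 15 (mod 17); new modulus lcm = 11305.
    Write x = 572 + 665·t and substitute into x ≡ 15 (mod 17): 665·t ≡ 15 − 572 = -557 (mod 17).
    Reduce coefficients mod 17: 2·t ≡ 4 (mod 17).
    The inverse of 2 mod 17 is 9 (since 2·9 = 18 = 1·17 + 1), so t ≡ 9·4 = 36 ≡ 2 (mod 17).
    Then x = 572 + 665·2 = 1902, valid modulo lcm(665, 17) = 11305: x ≡ 1902 (mod 11305).
  Combine with x ≡ 0 (mod 8); new modulus lcm = 90440.
    Write x = 1902 + 11305·t and substitute into x ≡ 0 (mod 8): 11305·t ≡ 0 − 1902 = -1902 (mod 8).
    Reduce coefficients mod 8: 1·t ≡ 2 (mod 8).
    So t ≡ 2 (mod 8).
    Then x = 1902 + 11305·2 = 24512, valid modulo lcm(11305, 8) = 90440: x ≡ 24512 (mod 90440).
Verify against each original: 24512 mod 7 = 5, 24512 mod 19 = 2, 24512 mod 5 = 2, 24512 mod 17 = 15, 24512 mod 8 = 0.

x ≡ 24512 (mod 90440).


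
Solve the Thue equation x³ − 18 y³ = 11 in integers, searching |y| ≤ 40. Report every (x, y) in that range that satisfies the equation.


The equation is x³ - 18y³ = 11. For fixed y, x³ = 18·y³ + 11, so a solution requires the RHS to be a perfect cube.
Strategy: iterate y from -40 to 40, compute RHS = 18·y³ + 11, and check whether it is a (positive or negative) perfect cube.
Check small values of y:
  y = 0: RHS = 11 is not a perfect cube.
  y = 1: RHS = 29 is not a perfect cube.
  y = -1: RHS = -7 is not a perfect cube.
  y = 2: RHS = 155 is not a perfect cube.
  y = -2: RHS = -133 is not a perfect cube.
  y = 3: RHS = 497 is not a perfect cube.
  y = -3: RHS = -475 is not a perfect cube.
Continuing the search up to |y| = 40 finds no solutions either.
No (x, y) in the scanned range satisfies the equation.

No integer solutions with |y| ≤ 40.


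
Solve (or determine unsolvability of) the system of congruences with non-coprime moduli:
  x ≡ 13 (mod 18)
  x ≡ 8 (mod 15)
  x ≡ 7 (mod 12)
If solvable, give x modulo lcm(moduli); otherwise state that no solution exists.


Moduli 18, 15, 12 are not pairwise coprime, so CRT works modulo lcm(m_i) when all pairwise compatibility conditions hold.
Pairwise compatibility: gcd(m_i, m_j) must divide a_i - a_j for every pair.
Merge one congruence at a time:
  Start: x ≡ 13 (mod 18).
  Combine with x ≡ 8 (mod 15): gcd(18, 15) = 3, and 8 - 13 = -5 is NOT divisible by 3.
    ⇒ system is inconsistent (no integer solution).

No solution (the system is inconsistent).


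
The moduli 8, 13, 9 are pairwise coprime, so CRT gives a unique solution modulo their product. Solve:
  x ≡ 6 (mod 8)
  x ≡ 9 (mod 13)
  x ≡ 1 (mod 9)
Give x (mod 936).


Moduli 8, 13, 9 are pairwise coprime; by CRT there is a unique solution modulo M = 8 · 13 · 9 = 936.
Solve pairwise, accumulating the modulus:
  Start with x ≡ 6 (mod 8).
  Combine with x ≡ 9 (mod 13): since gcd(8, 13) = 1, we get a unique residue mod 104.
    Write x = 6 + 8·t and substitute into x ≡ 9 (mod 13): 8·t ≡ 9 − 6 = 3 (mod 13).
    The inverse of 8 mod 13 is 5 (since 8·5 = 40 = 3·13 + 1), so t ≡ 5·3 = 15 ≡ 2 (mod 13).
    Then x = 6 + 8·2 = 22, valid modulo lcm(8, 13) = 104: x ≡ 22 (mod 104).
  Combine with x ≡ 1 (mod 9): since gcd(104, 9) = 1, we get a unique residue mod 936.
    Write x = 22 + 104·t and substitute into x ≡ 1 (mod 9): 104·t ≡ 1 − 22 = -21 (mod 9).
    Reduce coefficients mod 9: 5·t ≡ 6 (mod 9).
    The inverse of 5 mod 9 is 2 (since 5·2 = 10 = 1·9 + 1), so t ≡ 2·6 = 12 ≡ 3 (mod 9).
    Then x = 22 + 104·3 = 334, valid modulo lcm(104, 9) = 936: x ≡ 334 (mod 936).
Verify: 334 mod 8 = 6 ✓, 334 mod 13 = 9 ✓, 334 mod 9 = 1 ✓.

x ≡ 334 (mod 936).


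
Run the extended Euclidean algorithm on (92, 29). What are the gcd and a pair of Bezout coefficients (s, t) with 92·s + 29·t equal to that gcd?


Euclidean algorithm on (92, 29) — divide until remainder is 0:
  92 = 3 · 29 + 5
  29 = 5 · 5 + 4
  5 = 1 · 4 + 1
  4 = 4 · 1 + 0
gcd(92, 29) = 1.
Track Bezout coefficients alongside the remainders: start with r₀ = 92 = a·1 + b·0 (s = 1, t = 0) and r₁ = 29 = a·0 + b·1 (s = 0, t = 1); each new remainder r_{k+1} = r_{k-1} − q_k·r_k inherits s_{k+1} = s_{k-1} − q_k·s_k, t_{k+1} = t_{k-1} − q_k·t_k, so r_k = a·s_k + b·t_k at every step:
  q = 3: r = 5, s = 1 − 3·0 = 1, t = 0 − 3·1 = -3  (check: 92·1 + 29·(-3) = 5)
  q = 5: r = 4, s = 0 − 5·1 = -5, t = 1 − 5·(-3) = 16  (check: 92·(-5) + 29·16 = 4)
  q = 1: r = 1, s = 1 − 1·(-5) = 6, t = -3 − 1·16 = -19  (check: 92·6 + 29·(-19) = 1)
The row with r = 1 (the gcd) gives the Bezout coefficients s = 6, t = -19.
Result: 92 · (6) + 29 · (-19) = 1.

gcd(92, 29) = 1; s = 6, t = -19 (check: 92·6 + 29·(-19) = 1).


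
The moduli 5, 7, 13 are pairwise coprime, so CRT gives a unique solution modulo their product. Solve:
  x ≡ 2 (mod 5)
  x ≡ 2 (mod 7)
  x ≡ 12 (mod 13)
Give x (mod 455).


Moduli 5, 7, 13 are pairwise coprime; by CRT there is a unique solution modulo M = 5 · 7 · 13 = 455.
Solve pairwise, accumulating the modulus:
  Start with x ≡ 2 (mod 5).
  Combine with x ≡ 2 (mod 7): since gcd(5, 7) = 1, we get a unique residue mod 35.
    Write x = 2 + 5·t and substitute into x ≡ 2 (mod 7): 5·t ≡ 2 − 2 = 0 (mod 7).
    The inverse of 5 mod 7 is 3 (since 5·3 = 15 = 2·7 + 1), so t ≡ 3·0 = 0 ≡ 0 (mod 7).
    Then x = 2 + 5·0 = 2, valid modulo lcm(5, 7) = 35: x ≡ 2 (mod 35).
  Combine with x ≡ 12 (mod 13): since gcd(35, 13) = 1, we get a unique residue mod 455.
    Write x = 2 + 35·t and substitute into x ≡ 12 (mod 13): 35·t ≡ 12 − 2 = 10 (mod 13).
    Reduce coefficients mod 13: 9·t ≡ 10 (mod 13).
    The inverse of 9 mod 13 is 3 (since 9·3 = 27 = 2·13 + 1), so t ≡ 3·10 = 30 ≡ 4 (mod 13).
    Then x = 2 + 35·4 = 142, valid modulo lcm(35, 13) = 455: x ≡ 142 (mod 455).
Verify: 142 mod 5 = 2 ✓, 142 mod 7 = 2 ✓, 142 mod 13 = 12 ✓.

x ≡ 142 (mod 455).


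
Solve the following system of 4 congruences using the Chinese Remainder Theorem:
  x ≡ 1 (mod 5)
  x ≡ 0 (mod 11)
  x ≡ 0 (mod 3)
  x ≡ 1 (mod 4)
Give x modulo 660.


Product of moduli M = 5 · 11 · 3 · 4 = 660.
Merge one congruence at a time:
  Start: x ≡ 1 (mod 5).
  Combine with x ≡ 0 (mod 11); new modulus lcm = 55.
    Write x = 1 + 5·t and substitute into x ≡ 0 (mod 11): 5·t ≡ 0 − 1 = -1 (mod 11).
    Reduce coefficients mod 11: 5·t ≡ 10 (mod 11).
    The inverse of 5 mod 11 is 9 (since 5·9 = 45 = 4·11 + 1), so t ≡ 9·10 = 90 ≡ 2 (mod 11).
    Then x = 1 + 5·2 = 11, valid modulo lcm(5, 11) = 55: x ≡ 11 (mod 55).
  Combine with x ≡ 0 (mod 3); new modulus lcm = 165.
    Write x = 11 + 55·t and substitute into x ≡ 0 (mod 3): 55·t ≡ 0 − 11 = -11 (mod 3).
    Reduce coefficients mod 3: 1·t ≡ 1 (mod 3).
    So t ≡ 1 (mod 3).
    Then x = 11 + 55·1 = 66, valid modulo lcm(55, 3) = 165: x ≡ 66 (mod 165).
  Combine with x ≡ 1 (mod 4); new modulus lcm = 660.
    Write x = 66 + 165·t and substitute into x ≡ 1 (mod 4): 165·t ≡ 1 − 66 = -65 (mod 4).
    Reduce coefficients mod 4: 1·t ≡ 3 (mod 4).
    So t ≡ 3 (mod 4).
    Then x = 66 + 165·3 = 561, valid modulo lcm(165, 4) = 660: x ≡ 561 (mod 660).
Verify against each original: 561 mod 5 = 1, 561 mod 11 = 0, 561 mod 3 = 0, 561 mod 4 = 1.

x ≡ 561 (mod 660).


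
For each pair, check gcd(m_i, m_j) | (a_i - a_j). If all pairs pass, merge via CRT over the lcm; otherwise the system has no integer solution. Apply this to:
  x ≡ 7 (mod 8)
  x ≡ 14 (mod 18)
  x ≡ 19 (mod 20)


Moduli 8, 18, 20 are not pairwise coprime, so CRT works modulo lcm(m_i) when all pairwise compatibility conditions hold.
Pairwise compatibility: gcd(m_i, m_j) must divide a_i - a_j for every pair.
Merge one congruence at a time:
  Start: x ≡ 7 (mod 8).
  Combine with x ≡ 14 (mod 18): gcd(8, 18) = 2, and 14 - 7 = 7 is NOT divisible by 2.
    ⇒ system is inconsistent (no integer solution).

No solution (the system is inconsistent).


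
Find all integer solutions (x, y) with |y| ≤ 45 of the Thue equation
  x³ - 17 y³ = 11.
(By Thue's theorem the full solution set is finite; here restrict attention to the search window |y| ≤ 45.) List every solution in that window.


The equation is x³ - 17y³ = 11. For fixed y, x³ = 17·y³ + 11, so a solution requires the RHS to be a perfect cube.
Strategy: iterate y from -45 to 45, compute RHS = 17·y³ + 11, and check whether it is a (positive or negative) perfect cube.
Check small values of y:
  y = 0: RHS = 11 is not a perfect cube.
  y = 1: RHS = 28 is not a perfect cube.
  y = -1: RHS = -6 is not a perfect cube.
  y = 2: RHS = 147 is not a perfect cube.
  y = -2: RHS = -125 = (-5)³ ⇒ x = -5 works.
  y = 3: RHS = 470 is not a perfect cube.
  y = -3: RHS = -448 is not a perfect cube.
Continuing the search up to |y| = 45 finds no further solutions beyond those listed.
Collected solutions: (-5, -2).

Solutions (with |y| ≤ 45): (-5, -2).


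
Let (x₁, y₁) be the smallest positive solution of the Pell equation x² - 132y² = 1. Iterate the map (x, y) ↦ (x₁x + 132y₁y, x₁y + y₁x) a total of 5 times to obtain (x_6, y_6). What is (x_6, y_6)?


Step 1: Find the fundamental solution (x₁, y₁) of x² - 132y² = 1.
  Expand √132 as a continued fraction. a₀ = ⌊√132⌋ = 11; iterate m_{k+1} = d_k·a_k − m_k, d_{k+1} = (132 − m_{k+1}²)/d_k, a_{k+1} = ⌊(a₀ + m_{k+1})/d_{k+1}⌋ (starting m₀ = 0, d₀ = 1), with convergents p_k = a_k·p_{k-1} + p_{k-2}, q_k = a_k·q_{k-1} + q_{k-2} (p₋₁ = 1, q₋₁ = 0):
  k = 0: a₀ = 11; p₀/q₀ = 11/1; p₀² − 132·q₀² = 121 − 132 = -11.
  k = 1: m = 11, d = 11, a = ⌊(11 + 11)/11⌋ = 2; p/q = (2·11 + 1)/(2·1 + 0) = 23/2; p² − 132·q² = 529 − 528 = 1.
  The first convergent with p² − 132·q² = 1 gives the fundamental solution (x₁, y₁) = (23, 2).
Step 2: Apply the recurrence (x_{n+1}, y_{n+1}) = (x₁x_n + 132y₁y_n, x₁y_n + y₁x_n) repeatedly.
  From (x_1, y_1) = (23, 2): x_2 = 23·23 + 132·2·2 = 1057; y_2 = 23·2 + 2·23 = 92.
  From (x_2, y_2) = (1057, 92): x_3 = 23·1057 + 132·2·92 = 48599; y_3 = 23·92 + 2·1057 = 4230.
  From (x_3, y_3) = (48599, 4230): x_4 = 23·48599 + 132·2·4230 = 2234497; y_4 = 23·4230 + 2·48599 = 194488.
  From (x_4, y_4) = (2234497, 194488): x_5 = 23·2234497 + 132·2·194488 = 102738263; y_5 = 23·194488 + 2·2234497 = 8942218.
  From (x_5, y_5) = (102738263, 8942218): x_6 = 23·102738263 + 132·2·8942218 = 4723725601; y_6 = 23·8942218 + 2·102738263 = 411147540.
Step 3: Verify x_6² - 132·y_6² = 22313583553542811201 - 22313583553542811200 = 1 (should be 1). ✓

(x_1, y_1) = (23, 2); (x_6, y_6) = (4723725601, 411147540).


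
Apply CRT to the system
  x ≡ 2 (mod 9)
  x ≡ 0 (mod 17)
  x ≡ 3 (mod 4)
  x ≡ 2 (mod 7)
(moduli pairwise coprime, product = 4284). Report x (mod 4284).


Product of moduli M = 9 · 17 · 4 · 7 = 4284.
Merge one congruence at a time:
  Start: x ≡ 2 (mod 9).
  Combine with x ≡ 0 (mod 17); new modulus lcm = 153.
    Write x = 2 + 9·t and substitute into x ≡ 0 (mod 17): 9·t ≡ 0 − 2 = -2 (mod 17).
    Reduce coefficients mod 17: 9·t ≡ 15 (mod 17).
    The inverse of 9 mod 17 is 2 (since 9·2 = 18 = 1·17 + 1), so t ≡ 2·15 = 30 ≡ 13 (mod 17).
    Then x = 2 + 9·13 = 119, valid modulo lcm(9, 17) = 153: x ≡ 119 (mod 153).
  Combine with x ≡ 3 (mod 4); new modulus lcm = 612.
    Write x = 119 + 153·t and substitute into x ≡ 3 (mod 4): 153·t ≡ 3 − 119 = -116 (mod 4).
    Reduce coefficients mod 4: 1·t ≡ 0 (mod 4).
    So t ≡ 0 (mod 4).
    Then x = 119 + 153·0 = 119, valid modulo lcm(153, 4) = 612: x ≡ 119 (mod 612).
  Combine with x ≡ 2 (mod 7); new modulus lcm = 4284.
    Write x = 119 + 612·t and substitute into x ≡ 2 (mod 7): 612·t ≡ 2 − 119 = -117 (mod 7).
    Reduce coefficients mod 7: 3·t ≡ 2 (mod 7).
    The inverse of 3 mod 7 is 5 (since 3·5 = 15 = 2·7 + 1), so t ≡ 5·2 = 10 ≡ 3 (mod 7).
    Then x = 119 + 612·3 = 1955, valid modulo lcm(612, 7) = 4284: x ≡ 1955 (mod 4284).
Verify against each original: 1955 mod 9 = 2, 1955 mod 17 = 0, 1955 mod 4 = 3, 1955 mod 7 = 2.

x ≡ 1955 (mod 4284).
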